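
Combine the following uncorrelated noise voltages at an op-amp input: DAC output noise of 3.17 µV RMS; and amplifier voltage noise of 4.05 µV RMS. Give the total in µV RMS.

Uncorrelated sources add in power (mean-square): V_tot = √(ΣV_i²)
V_tot = √[(3.17×10⁻⁶)² + (4.05×10⁻⁶)²] = 5.14×10⁻⁶ V = 5.14 µV

5.14 µV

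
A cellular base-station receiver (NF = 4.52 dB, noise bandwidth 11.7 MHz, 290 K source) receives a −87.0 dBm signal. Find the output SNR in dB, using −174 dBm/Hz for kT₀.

11.8 dB

Noise floor: N = −174 + 10 log₁₀(B) + NF
10 log₁₀(1.17×10⁷) = 70.68 dB
N = −174 + 70.68 + 4.52 = −98.80 dBm
SNR = P_sig − N = −87.0 − (−98.80) = 11.80 dB → 11.8 dB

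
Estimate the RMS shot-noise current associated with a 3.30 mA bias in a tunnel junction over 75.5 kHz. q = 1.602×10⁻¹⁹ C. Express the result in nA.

I_n = √(2qI·B)
2qI·B = 2 × 1.602×10⁻¹⁹ × 3.30×10⁻³ × 7.55×10⁴ = 7.98×10⁻¹⁷ A²
I_n = √(7.98×10⁻¹⁷) = 8.93×10⁻⁹ A = 8.93 nA

8.93 nA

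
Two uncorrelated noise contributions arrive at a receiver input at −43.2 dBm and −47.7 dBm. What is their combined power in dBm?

Convert to linear, add, convert back:
P₁ = 4.79×10⁻⁸ W, P₂ = 1.70×10⁻⁸ W
P_tot = 6.48×10⁻⁸ W → 10 log₁₀(P_tot / 10⁻³) = −41.9 dBm

−41.9 dBm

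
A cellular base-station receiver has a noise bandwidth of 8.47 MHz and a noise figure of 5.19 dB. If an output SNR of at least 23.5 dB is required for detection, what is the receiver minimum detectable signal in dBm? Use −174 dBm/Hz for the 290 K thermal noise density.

Sensitivity = −174 + 10 log₁₀(B) + NF + SNR_min
= −174 + 69.28 + 5.19 + 23.5
= −76.03 dBm → −76.0 dBm

−76.0 dBm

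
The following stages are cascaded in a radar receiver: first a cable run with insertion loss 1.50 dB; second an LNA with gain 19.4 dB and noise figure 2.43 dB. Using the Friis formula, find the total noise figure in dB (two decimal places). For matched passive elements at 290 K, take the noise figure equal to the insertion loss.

3.93 dB

Convert to linear (a loss of L dB is a gain of −L dB): F_i = 10^(NF_i/10), G_i = 10^(G_i,dB/10)
  Stage 1: F_1 = 10^(1.50/10) = 1.413, G_1 = 10^(−1.50/10) = 0.7079
  Stage 2: F_2 = 10^(2.43/10) = 1.750, G_2 = 10^(19.4/10) = 87.10
Friis cascade:
  F = 1.413 + (1.750 − 1)/0.7079 = 2.472
NF = 10 log₁₀(2.472) = 3.93 dB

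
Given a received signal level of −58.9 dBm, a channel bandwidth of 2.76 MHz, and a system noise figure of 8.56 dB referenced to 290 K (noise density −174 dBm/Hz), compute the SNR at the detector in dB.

42.1 dB

Noise floor: N = −174 + 10 log₁₀(B) + NF
10 log₁₀(2.76×10⁶) = 64.41 dB
N = −174 + 64.41 + 8.56 = −101.03 dBm
SNR = P_sig − N = −58.9 − (−101.03) = 42.13 dB → 42.1 dB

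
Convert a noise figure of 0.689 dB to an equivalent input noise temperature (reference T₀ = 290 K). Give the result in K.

49.9 K

F = 10^(0.689/10) = 1.17193
T_e = (F − 1)·T₀ = (1.17193 − 1) × 290 = 49.9 K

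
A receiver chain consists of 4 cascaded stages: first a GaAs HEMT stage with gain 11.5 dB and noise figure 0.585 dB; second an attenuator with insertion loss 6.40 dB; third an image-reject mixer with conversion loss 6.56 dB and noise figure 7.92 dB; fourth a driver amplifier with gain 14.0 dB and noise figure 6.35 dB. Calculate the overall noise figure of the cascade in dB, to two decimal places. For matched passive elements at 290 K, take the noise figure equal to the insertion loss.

8.82 dB

Convert to linear (a loss of L dB is a gain of −L dB): F_i = 10^(NF_i/10), G_i = 10^(G_i,dB/10)
  Stage 1: F_1 = 10^(0.585/10) = 1.144, G_1 = 10^(11.5/10) = 14.13
  Stage 2: F_2 = 10^(6.40/10) = 4.365, G_2 = 10^(−6.40/10) = 0.2291
  Stage 3: F_3 = 10^(7.92/10) = 6.194, G_3 = 10^(−6.56/10) = 0.2208
  Stage 4: F_4 = 10^(6.35/10) = 4.315, G_4 = 10^(14.0/10) = 25.12
Friis cascade:
  F = 1.144 + (4.365 − 1)/14.13 + (6.194 − 1)/3.236 + (4.315 − 1)/0.7145 = 7.628
NF = 10 log₁₀(7.628) = 8.82 dB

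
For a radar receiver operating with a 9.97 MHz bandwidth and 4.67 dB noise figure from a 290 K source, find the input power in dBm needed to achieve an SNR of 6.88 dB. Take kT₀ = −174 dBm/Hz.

−92.5 dBm

Sensitivity = −174 + 10 log₁₀(B) + NF + SNR_min
= −174 + 69.99 + 4.67 + 6.88
= −92.46 dBm → −92.5 dBm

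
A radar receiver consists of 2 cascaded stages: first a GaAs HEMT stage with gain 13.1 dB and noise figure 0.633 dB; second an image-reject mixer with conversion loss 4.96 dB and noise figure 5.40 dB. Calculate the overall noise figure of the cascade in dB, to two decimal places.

Convert to linear (a loss of L dB is a gain of −L dB): F_i = 10^(NF_i/10), G_i = 10^(G_i,dB/10)
  Stage 1: F_1 = 10^(0.633/10) = 1.157, G_1 = 10^(13.1/10) = 20.42
  Stage 2: F_2 = 10^(5.40/10) = 3.467, G_2 = 10^(−4.96/10) = 0.3192
Friis cascade:
  F = 1.157 + (3.467 − 1)/20.42 = 1.278
NF = 10 log₁₀(1.278) = 1.06 dB

1.06 dB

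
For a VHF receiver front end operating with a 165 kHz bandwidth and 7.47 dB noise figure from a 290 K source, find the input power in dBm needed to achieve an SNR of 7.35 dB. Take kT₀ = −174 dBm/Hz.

Sensitivity = −174 + 10 log₁₀(B) + NF + SNR_min
= −174 + 52.17 + 7.47 + 7.35
= −107.01 dBm → −107.0 dBm

−107.0 dBm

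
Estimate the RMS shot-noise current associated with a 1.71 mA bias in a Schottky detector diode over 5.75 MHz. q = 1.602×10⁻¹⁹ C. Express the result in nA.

56.1 nA

I_n = √(2qI·B)
2qI·B = 2 × 1.602×10⁻¹⁹ × 1.71×10⁻³ × 5.75×10⁶ = 3.15×10⁻¹⁵ A²
I_n = √(3.15×10⁻¹⁵) = 5.61×10⁻⁸ A = 56.1 nA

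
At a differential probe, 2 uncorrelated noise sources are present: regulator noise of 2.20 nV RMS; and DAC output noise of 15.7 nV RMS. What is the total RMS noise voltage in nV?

Uncorrelated sources add in power (mean-square): V_tot = √(ΣV_i²)
V_tot = √[(2.20×10⁻⁹)² + (1.57×10⁻⁸)²] = 1.59×10⁻⁸ V = 15.9 nV

15.9 nV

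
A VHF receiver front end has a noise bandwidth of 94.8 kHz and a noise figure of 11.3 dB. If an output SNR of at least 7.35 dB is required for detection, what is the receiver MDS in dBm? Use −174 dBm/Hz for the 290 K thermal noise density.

Sensitivity = −174 + 10 log₁₀(B) + NF + SNR_min
= −174 + 49.77 + 11.3 + 7.35
= −105.58 dBm → −105.6 dBm

−105.6 dBm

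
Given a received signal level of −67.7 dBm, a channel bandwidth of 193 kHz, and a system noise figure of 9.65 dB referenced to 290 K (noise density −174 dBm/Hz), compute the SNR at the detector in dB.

Noise floor: N = −174 + 10 log₁₀(B) + NF
10 log₁₀(1.93×10⁵) = 52.86 dB
N = −174 + 52.86 + 9.65 = −111.49 dBm
SNR = P_sig − N = −67.7 − (−111.49) = 43.79 dB → 43.8 dB

43.8 dB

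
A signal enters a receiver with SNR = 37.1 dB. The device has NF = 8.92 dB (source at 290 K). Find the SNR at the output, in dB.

28.18 dB

By definition F = SNR_in/SNR_out, so in dB: SNR_out = SNR_in − NF
SNR_out = 37.1 − 8.92 = 28.18 dB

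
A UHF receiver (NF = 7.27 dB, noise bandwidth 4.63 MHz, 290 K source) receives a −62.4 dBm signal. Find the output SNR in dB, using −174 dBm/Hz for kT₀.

37.7 dB

Noise floor: N = −174 + 10 log₁₀(B) + NF
10 log₁₀(4.63×10⁶) = 66.66 dB
N = −174 + 66.66 + 7.27 = −100.07 dBm
SNR = P_sig − N = −62.4 − (−100.07) = 37.67 dB → 37.7 dB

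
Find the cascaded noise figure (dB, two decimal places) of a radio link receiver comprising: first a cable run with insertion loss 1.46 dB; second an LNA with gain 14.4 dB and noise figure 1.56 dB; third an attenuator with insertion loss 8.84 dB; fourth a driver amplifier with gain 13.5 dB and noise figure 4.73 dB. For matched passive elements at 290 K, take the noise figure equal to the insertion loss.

4.93 dB

Convert to linear (a loss of L dB is a gain of −L dB): F_i = 10^(NF_i/10), G_i = 10^(G_i,dB/10)
  Stage 1: F_1 = 10^(1.46/10) = 1.400, G_1 = 10^(−1.46/10) = 0.7145
  Stage 2: F_2 = 10^(1.56/10) = 1.432, G_2 = 10^(14.4/10) = 27.54
  Stage 3: F_3 = 10^(8.84/10) = 7.656, G_3 = 10^(−8.84/10) = 0.1306
  Stage 4: F_4 = 10^(4.73/10) = 2.972, G_4 = 10^(13.5/10) = 22.39
Friis cascade:
  F = 1.400 + (1.432 − 1)/0.7145 + (7.656 − 1)/19.68 + (2.972 − 1)/2.570 = 3.110
NF = 10 log₁₀(3.110) = 4.93 dB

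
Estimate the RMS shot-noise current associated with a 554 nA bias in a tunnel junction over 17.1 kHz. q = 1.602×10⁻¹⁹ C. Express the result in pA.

55.1 pA

I_n = √(2qI·B)
2qI·B = 2 × 1.602×10⁻¹⁹ × 5.54×10⁻⁷ × 1.71×10⁴ = 3.04×10⁻²¹ A²
I_n = √(3.04×10⁻²¹) = 5.51×10⁻¹¹ A = 55.1 pA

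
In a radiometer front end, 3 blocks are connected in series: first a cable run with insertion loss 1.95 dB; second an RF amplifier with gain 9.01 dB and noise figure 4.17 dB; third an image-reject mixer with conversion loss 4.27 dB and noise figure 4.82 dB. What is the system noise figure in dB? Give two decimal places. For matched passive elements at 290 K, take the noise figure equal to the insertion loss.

Convert to linear (a loss of L dB is a gain of −L dB): F_i = 10^(NF_i/10), G_i = 10^(G_i,dB/10)
  Stage 1: F_1 = 10^(1.95/10) = 1.567, G_1 = 10^(−1.95/10) = 0.6383
  Stage 2: F_2 = 10^(4.17/10) = 2.612, G_2 = 10^(9.01/10) = 7.962
  Stage 3: F_3 = 10^(4.82/10) = 3.034, G_3 = 10^(−4.27/10) = 0.3741
Friis cascade:
  F = 1.567 + (2.612 − 1)/0.6383 + (3.034 − 1)/5.082 = 4.493
NF = 10 log₁₀(4.493) = 6.53 dB

6.53 dB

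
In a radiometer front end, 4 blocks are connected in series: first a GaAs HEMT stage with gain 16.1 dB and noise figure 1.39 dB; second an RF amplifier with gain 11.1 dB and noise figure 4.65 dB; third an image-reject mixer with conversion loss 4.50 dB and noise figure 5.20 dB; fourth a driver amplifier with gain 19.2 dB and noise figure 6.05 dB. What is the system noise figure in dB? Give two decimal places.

1.60 dB

Convert to linear (a loss of L dB is a gain of −L dB): F_i = 10^(NF_i/10), G_i = 10^(G_i,dB/10)
  Stage 1: F_1 = 10^(1.39/10) = 1.377, G_1 = 10^(16.1/10) = 40.74
  Stage 2: F_2 = 10^(4.65/10) = 2.917, G_2 = 10^(11.1/10) = 12.88
  Stage 3: F_3 = 10^(5.20/10) = 3.311, G_3 = 10^(−4.50/10) = 0.3548
  Stage 4: F_4 = 10^(6.05/10) = 4.027, G_4 = 10^(19.2/10) = 83.18
Friis cascade:
  F = 1.377 + (2.917 − 1)/40.74 + (3.311 − 1)/524.8 + (4.027 − 1)/186.2 = 1.445
NF = 10 log₁₀(1.445) = 1.60 dB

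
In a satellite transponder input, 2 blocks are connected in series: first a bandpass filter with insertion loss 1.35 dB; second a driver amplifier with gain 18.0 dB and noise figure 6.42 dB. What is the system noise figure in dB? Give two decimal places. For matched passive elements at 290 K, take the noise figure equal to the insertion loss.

Convert to linear (a loss of L dB is a gain of −L dB): F_i = 10^(NF_i/10), G_i = 10^(G_i,dB/10)
  Stage 1: F_1 = 10^(1.35/10) = 1.365, G_1 = 10^(−1.35/10) = 0.7328
  Stage 2: F_2 = 10^(6.42/10) = 4.385, G_2 = 10^(18.0/10) = 63.10
Friis cascade:
  F = 1.365 + (4.385 − 1)/0.7328 = 5.984
NF = 10 log₁₀(5.984) = 7.77 dB

7.77 dB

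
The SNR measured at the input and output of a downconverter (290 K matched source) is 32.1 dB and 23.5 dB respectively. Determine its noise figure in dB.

NF (dB) = SNR_in(dB) − SNR_out(dB) when the source is at T₀
NF = 32.1 − 23.5 = 8.6 dB

8.6 dB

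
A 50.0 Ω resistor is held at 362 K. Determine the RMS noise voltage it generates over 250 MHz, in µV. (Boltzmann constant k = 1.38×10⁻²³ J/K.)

V_n = √(4kTRB)
4kTRB = 4 × 1.38×10⁻²³ × 362 × 5.00×10¹ × 2.50×10⁸ = 2.50×10⁻¹⁰ V²
V_n = √(2.50×10⁻¹⁰) = 1.58×10⁻⁵ V = 15.8 µV

15.8 µV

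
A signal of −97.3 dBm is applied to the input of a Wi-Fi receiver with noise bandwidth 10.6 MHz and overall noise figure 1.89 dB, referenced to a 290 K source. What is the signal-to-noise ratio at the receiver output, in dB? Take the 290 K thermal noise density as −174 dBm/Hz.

4.6 dB

Noise floor: N = −174 + 10 log₁₀(B) + NF
10 log₁₀(1.06×10⁷) = 70.25 dB
N = −174 + 70.25 + 1.89 = −101.86 dBm
SNR = P_sig − N = −97.3 − (−101.86) = 4.56 dB → 4.6 dB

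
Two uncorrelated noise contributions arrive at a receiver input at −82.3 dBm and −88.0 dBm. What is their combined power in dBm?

−81.3 dBm

Convert to linear, add, convert back:
P₁ = 5.89×10⁻¹² W, P₂ = 1.58×10⁻¹² W
P_tot = 7.47×10⁻¹² W → 10 log₁₀(P_tot / 10⁻³) = −81.3 dBm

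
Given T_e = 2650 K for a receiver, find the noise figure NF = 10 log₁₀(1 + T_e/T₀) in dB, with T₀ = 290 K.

10.06 dB

F = 1 + T_e/T₀ = 1 + 2650/290 = 10.1379
NF = 10 log₁₀(10.1379) = 10.06 dB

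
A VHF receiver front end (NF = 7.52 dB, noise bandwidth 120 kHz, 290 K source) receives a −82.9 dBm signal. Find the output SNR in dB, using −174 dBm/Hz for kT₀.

32.8 dB

Noise floor: N = −174 + 10 log₁₀(B) + NF
10 log₁₀(1.20×10⁵) = 50.79 dB
N = −174 + 50.79 + 7.52 = −115.69 dBm
SNR = P_sig − N = −82.9 − (−115.69) = 32.79 dB → 32.8 dB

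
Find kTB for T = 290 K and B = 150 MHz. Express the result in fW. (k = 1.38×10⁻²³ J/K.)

600 fW

P_n = kTB = 1.38×10⁻²³ × 290 × 1.50×10⁸ = 6.00×10⁻¹³ W = 600 fW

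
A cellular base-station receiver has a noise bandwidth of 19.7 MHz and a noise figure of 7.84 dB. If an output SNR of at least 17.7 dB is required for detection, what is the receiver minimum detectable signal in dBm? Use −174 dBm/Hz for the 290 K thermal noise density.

Sensitivity = −174 + 10 log₁₀(B) + NF + SNR_min
= −174 + 72.94 + 7.84 + 17.7
= −75.52 dBm → −75.5 dBm

−75.5 dBm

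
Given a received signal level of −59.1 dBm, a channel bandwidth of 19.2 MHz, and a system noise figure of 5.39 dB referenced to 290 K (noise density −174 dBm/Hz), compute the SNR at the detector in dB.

36.7 dB

Noise floor: N = −174 + 10 log₁₀(B) + NF
10 log₁₀(1.92×10⁷) = 72.83 dB
N = −174 + 72.83 + 5.39 = −95.78 dBm
SNR = P_sig − N = −59.1 − (−95.78) = 36.68 dB → 36.7 dB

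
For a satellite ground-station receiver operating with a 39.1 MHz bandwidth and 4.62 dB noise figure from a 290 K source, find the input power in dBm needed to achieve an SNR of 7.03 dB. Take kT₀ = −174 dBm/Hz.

Sensitivity = −174 + 10 log₁₀(B) + NF + SNR_min
= −174 + 75.92 + 4.62 + 7.03
= −86.43 dBm → −86.4 dBm

−86.4 dBm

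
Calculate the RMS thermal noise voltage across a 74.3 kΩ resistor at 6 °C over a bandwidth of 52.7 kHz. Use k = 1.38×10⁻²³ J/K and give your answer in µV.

7.77 µV

T = 6 °C + 273.15 = 279.15 K
V_n = √(4kTRB)
4kTRB = 4 × 1.38×10⁻²³ × 279.15 × 7.43×10⁴ × 5.27×10⁴ = 6.03×10⁻¹¹ V²
V_n = √(6.03×10⁻¹¹) = 7.77×10⁻⁶ V = 7.77 µV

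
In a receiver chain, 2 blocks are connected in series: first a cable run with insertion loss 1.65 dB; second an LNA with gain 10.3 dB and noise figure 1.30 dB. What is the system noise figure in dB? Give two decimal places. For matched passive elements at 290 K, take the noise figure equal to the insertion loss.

Convert to linear (a loss of L dB is a gain of −L dB): F_i = 10^(NF_i/10), G_i = 10^(G_i,dB/10)
  Stage 1: F_1 = 10^(1.65/10) = 1.462, G_1 = 10^(−1.65/10) = 0.6839
  Stage 2: F_2 = 10^(1.30/10) = 1.349, G_2 = 10^(10.3/10) = 10.72
Friis cascade:
  F = 1.462 + (1.349 − 1)/0.6839 = 1.972
NF = 10 log₁₀(1.972) = 2.95 dB

2.95 dB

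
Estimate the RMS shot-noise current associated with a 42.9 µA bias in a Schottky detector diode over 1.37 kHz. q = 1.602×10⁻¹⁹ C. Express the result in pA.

I_n = √(2qI·B)
2qI·B = 2 × 1.602×10⁻¹⁹ × 4.29×10⁻⁵ × 1.37×10³ = 1.88×10⁻²⁰ A²
I_n = √(1.88×10⁻²⁰) = 1.37×10⁻¹⁰ A = 137 pA

137 pA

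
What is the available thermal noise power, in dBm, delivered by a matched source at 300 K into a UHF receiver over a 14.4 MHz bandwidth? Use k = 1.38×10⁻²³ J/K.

−102.2 dBm

P_n = kTB = 1.38×10⁻²³ × 300 × 1.44×10⁷ = 5.96×10⁻¹⁴ W
In dBm: 10 log₁₀(5.96×10⁻¹⁴ / 10⁻³) = −102.2 dBm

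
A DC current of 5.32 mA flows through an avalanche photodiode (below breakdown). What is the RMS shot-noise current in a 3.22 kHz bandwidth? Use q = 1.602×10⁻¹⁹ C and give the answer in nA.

I_n = √(2qI·B)
2qI·B = 2 × 1.602×10⁻¹⁹ × 5.32×10⁻³ × 3.22×10³ = 5.49×10⁻¹⁸ A²
I_n = √(5.49×10⁻¹⁸) = 2.34×10⁻⁹ A = 2.34 nA

2.34 nA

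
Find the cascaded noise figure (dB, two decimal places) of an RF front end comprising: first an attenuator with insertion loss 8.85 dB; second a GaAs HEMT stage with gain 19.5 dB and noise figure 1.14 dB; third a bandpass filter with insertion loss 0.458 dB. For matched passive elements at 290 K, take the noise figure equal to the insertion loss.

9.99 dB

Convert to linear (a loss of L dB is a gain of −L dB): F_i = 10^(NF_i/10), G_i = 10^(G_i,dB/10)
  Stage 1: F_1 = 10^(8.85/10) = 7.674, G_1 = 10^(−8.85/10) = 0.1303
  Stage 2: F_2 = 10^(1.14/10) = 1.300, G_2 = 10^(19.5/10) = 89.13
  Stage 3: F_3 = 10^(0.458/10) = 1.111, G_3 = 10^(−0.458/10) = 0.8999
Friis cascade:
  F = 7.674 + (1.300 − 1)/0.1303 + (1.111 − 1)/11.61 = 9.987
NF = 10 log₁₀(9.987) = 9.99 dB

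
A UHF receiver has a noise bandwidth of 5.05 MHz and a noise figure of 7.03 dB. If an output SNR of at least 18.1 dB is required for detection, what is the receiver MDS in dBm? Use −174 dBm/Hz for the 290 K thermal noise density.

−81.8 dBm

Sensitivity = −174 + 10 log₁₀(B) + NF + SNR_min
= −174 + 67.03 + 7.03 + 18.1
= −81.84 dBm → −81.8 dBm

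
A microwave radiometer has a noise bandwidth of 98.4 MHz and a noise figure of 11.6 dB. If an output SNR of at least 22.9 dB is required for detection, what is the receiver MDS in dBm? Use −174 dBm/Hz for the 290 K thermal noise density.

Sensitivity = −174 + 10 log₁₀(B) + NF + SNR_min
= −174 + 79.93 + 11.6 + 22.9
= −59.57 dBm → −59.6 dBm

−59.6 dBm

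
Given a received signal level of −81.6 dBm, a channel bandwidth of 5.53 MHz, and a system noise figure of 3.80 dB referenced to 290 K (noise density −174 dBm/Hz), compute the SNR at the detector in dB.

21.2 dB

Noise floor: N = −174 + 10 log₁₀(B) + NF
10 log₁₀(5.53×10⁶) = 67.43 dB
N = −174 + 67.43 + 3.80 = −102.77 dBm
SNR = P_sig − N = −81.6 − (−102.77) = 21.17 dB → 21.2 dB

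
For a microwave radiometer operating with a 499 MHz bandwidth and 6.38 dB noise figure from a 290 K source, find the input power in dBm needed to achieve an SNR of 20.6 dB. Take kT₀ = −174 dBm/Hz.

Sensitivity = −174 + 10 log₁₀(B) + NF + SNR_min
= −174 + 86.98 + 6.38 + 20.6
= −60.04 dBm → −60.0 dBm

−60.0 dBm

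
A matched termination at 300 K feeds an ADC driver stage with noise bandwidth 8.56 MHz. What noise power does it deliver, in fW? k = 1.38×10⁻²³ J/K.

P_n = kTB = 1.38×10⁻²³ × 300 × 8.56×10⁶ = 3.54×10⁻¹⁴ W = 35.4 fW

35.4 fW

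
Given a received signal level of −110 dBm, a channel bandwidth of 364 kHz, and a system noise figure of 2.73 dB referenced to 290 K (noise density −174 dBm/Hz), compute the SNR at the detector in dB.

5.7 dB

Noise floor: N = −174 + 10 log₁₀(B) + NF
10 log₁₀(3.64×10⁵) = 55.61 dB
N = −174 + 55.61 + 2.73 = −115.66 dBm
SNR = P_sig − N = −110 − (−115.66) = 5.66 dB → 5.7 dB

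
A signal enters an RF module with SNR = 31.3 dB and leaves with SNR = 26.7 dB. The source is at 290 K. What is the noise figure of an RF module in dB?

4.6 dB

NF (dB) = SNR_in(dB) − SNR_out(dB) when the source is at T₀
NF = 31.3 − 26.7 = 4.6 dB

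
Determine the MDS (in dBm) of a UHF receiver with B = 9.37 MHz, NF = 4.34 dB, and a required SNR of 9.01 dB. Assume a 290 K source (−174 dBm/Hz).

−90.9 dBm

Sensitivity = −174 + 10 log₁₀(B) + NF + SNR_min
= −174 + 69.72 + 4.34 + 9.01
= −90.93 dBm → −90.9 dBm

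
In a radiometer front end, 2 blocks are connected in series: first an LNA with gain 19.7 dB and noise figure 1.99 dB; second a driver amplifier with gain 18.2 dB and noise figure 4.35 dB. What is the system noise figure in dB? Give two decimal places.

2.04 dB

Convert to linear (a loss of L dB is a gain of −L dB): F_i = 10^(NF_i/10), G_i = 10^(G_i,dB/10)
  Stage 1: F_1 = 10^(1.99/10) = 1.581, G_1 = 10^(19.7/10) = 93.33
  Stage 2: F_2 = 10^(4.35/10) = 2.723, G_2 = 10^(18.2/10) = 66.07
Friis cascade:
  F = 1.581 + (2.723 − 1)/93.33 = 1.600
NF = 10 log₁₀(1.600) = 2.04 dB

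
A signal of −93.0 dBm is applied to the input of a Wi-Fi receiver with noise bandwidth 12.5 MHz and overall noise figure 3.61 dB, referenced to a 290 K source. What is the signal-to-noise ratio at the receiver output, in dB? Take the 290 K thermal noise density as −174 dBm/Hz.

6.4 dB

Noise floor: N = −174 + 10 log₁₀(B) + NF
10 log₁₀(1.25×10⁷) = 70.97 dB
N = −174 + 70.97 + 3.61 = −99.42 dBm
SNR = P_sig − N = −93.0 − (−99.42) = 6.42 dB → 6.4 dB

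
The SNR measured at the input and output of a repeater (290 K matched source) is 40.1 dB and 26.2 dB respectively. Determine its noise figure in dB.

NF (dB) = SNR_in(dB) − SNR_out(dB) when the source is at T₀
NF = 40.1 − 26.2 = 13.9 dB

13.9 dB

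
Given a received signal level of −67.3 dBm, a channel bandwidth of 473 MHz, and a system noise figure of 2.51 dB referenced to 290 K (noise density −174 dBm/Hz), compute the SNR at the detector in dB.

17.4 dB

Noise floor: N = −174 + 10 log₁₀(B) + NF
10 log₁₀(4.73×10⁸) = 86.75 dB
N = −174 + 86.75 + 2.51 = −84.74 dBm
SNR = P_sig − N = −67.3 − (−84.74) = 17.44 dB → 17.4 dB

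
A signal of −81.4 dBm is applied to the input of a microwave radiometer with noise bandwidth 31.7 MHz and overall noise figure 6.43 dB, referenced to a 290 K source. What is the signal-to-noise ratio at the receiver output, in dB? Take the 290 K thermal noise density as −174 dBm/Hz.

11.2 dB

Noise floor: N = −174 + 10 log₁₀(B) + NF
10 log₁₀(3.17×10⁷) = 75.01 dB
N = −174 + 75.01 + 6.43 = −92.56 dBm
SNR = P_sig − N = −81.4 − (−92.56) = 11.16 dB → 11.2 dB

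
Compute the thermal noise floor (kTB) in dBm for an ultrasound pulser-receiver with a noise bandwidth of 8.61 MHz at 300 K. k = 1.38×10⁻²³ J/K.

P_n = kTB = 1.38×10⁻²³ × 300 × 8.61×10⁶ = 3.56×10⁻¹⁴ W
In dBm: 10 log₁₀(3.56×10⁻¹⁴ / 10⁻³) = −104.5 dBm

−104.5 dBm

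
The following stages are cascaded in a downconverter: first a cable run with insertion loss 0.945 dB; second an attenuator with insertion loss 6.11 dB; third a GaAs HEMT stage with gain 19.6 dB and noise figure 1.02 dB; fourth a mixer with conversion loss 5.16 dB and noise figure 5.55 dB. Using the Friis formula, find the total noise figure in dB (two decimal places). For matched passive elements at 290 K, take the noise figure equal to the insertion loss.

Convert to linear (a loss of L dB is a gain of −L dB): F_i = 10^(NF_i/10), G_i = 10^(G_i,dB/10)
  Stage 1: F_1 = 10^(0.945/10) = 1.243, G_1 = 10^(−0.945/10) = 0.8045
  Stage 2: F_2 = 10^(6.11/10) = 4.083, G_2 = 10^(−6.11/10) = 0.2449
  Stage 3: F_3 = 10^(1.02/10) = 1.265, G_3 = 10^(19.6/10) = 91.20
  Stage 4: F_4 = 10^(5.55/10) = 3.589, G_4 = 10^(−5.16/10) = 0.3048
Friis cascade:
  F = 1.243 + (4.083 − 1)/0.8045 + (1.265 − 1)/0.1970 + (3.589 − 1)/17.97 = 6.564
NF = 10 log₁₀(6.564) = 8.17 dB

8.17 dB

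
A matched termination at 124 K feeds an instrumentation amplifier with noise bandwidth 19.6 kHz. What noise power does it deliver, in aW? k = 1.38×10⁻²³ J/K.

P_n = kTB = 1.38×10⁻²³ × 124 × 1.96×10⁴ = 3.35×10⁻¹⁷ W = 33.5 aW

33.5 aW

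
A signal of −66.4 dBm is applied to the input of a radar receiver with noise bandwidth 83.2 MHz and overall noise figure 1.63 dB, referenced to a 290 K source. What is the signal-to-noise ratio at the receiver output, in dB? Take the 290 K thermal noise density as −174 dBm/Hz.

Noise floor: N = −174 + 10 log₁₀(B) + NF
10 log₁₀(8.32×10⁷) = 79.2 dB
N = −174 + 79.2 + 1.63 = −93.17 dBm
SNR = P_sig − N = −66.4 − (−93.17) = 26.77 dB → 26.8 dB

26.8 dB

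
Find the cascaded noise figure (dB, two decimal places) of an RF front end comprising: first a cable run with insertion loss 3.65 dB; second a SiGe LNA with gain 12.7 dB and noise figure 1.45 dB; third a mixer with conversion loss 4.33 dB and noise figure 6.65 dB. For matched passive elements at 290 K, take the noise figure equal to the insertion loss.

5.67 dB

Convert to linear (a loss of L dB is a gain of −L dB): F_i = 10^(NF_i/10), G_i = 10^(G_i,dB/10)
  Stage 1: F_1 = 10^(3.65/10) = 2.317, G_1 = 10^(−3.65/10) = 0.4315
  Stage 2: F_2 = 10^(1.45/10) = 1.396, G_2 = 10^(12.7/10) = 18.62
  Stage 3: F_3 = 10^(6.65/10) = 4.624, G_3 = 10^(−4.33/10) = 0.3690
Friis cascade:
  F = 2.317 + (1.396 − 1)/0.4315 + (4.624 − 1)/8.035 = 3.687
NF = 10 log₁₀(3.687) = 5.67 dB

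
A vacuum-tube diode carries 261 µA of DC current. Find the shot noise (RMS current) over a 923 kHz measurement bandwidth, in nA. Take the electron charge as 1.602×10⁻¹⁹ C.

I_n = √(2qI·B)
2qI·B = 2 × 1.602×10⁻¹⁹ × 2.61×10⁻⁴ × 9.23×10⁵ = 7.72×10⁻¹⁷ A²
I_n = √(7.72×10⁻¹⁷) = 8.79×10⁻⁹ A = 8.79 nA

8.79 nA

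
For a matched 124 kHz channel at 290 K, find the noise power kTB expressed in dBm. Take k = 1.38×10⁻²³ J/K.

−123.0 dBm

P_n = kTB = 1.38×10⁻²³ × 290 × 1.24×10⁵ = 4.96×10⁻¹⁶ W
In dBm: 10 log₁₀(4.96×10⁻¹⁶ / 10⁻³) = −123.0 dBm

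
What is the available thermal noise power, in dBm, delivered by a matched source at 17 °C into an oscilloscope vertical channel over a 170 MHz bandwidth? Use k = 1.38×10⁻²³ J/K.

T = 17 °C + 273.15 = 290.15 K
P_n = kTB = 1.38×10⁻²³ × 290.15 × 1.70×10⁸ = 6.81×10⁻¹³ W
In dBm: 10 log₁₀(6.81×10⁻¹³ / 10⁻³) = −91.7 dBm

−91.7 dBm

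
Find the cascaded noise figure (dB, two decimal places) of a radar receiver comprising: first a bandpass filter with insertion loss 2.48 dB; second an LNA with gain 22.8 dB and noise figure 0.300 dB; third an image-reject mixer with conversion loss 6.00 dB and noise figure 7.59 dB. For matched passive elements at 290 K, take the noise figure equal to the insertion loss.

2.88 dB

Convert to linear (a loss of L dB is a gain of −L dB): F_i = 10^(NF_i/10), G_i = 10^(G_i,dB/10)
  Stage 1: F_1 = 10^(2.48/10) = 1.770, G_1 = 10^(−2.48/10) = 0.5649
  Stage 2: F_2 = 10^(0.300/10) = 1.072, G_2 = 10^(22.8/10) = 190.5
  Stage 3: F_3 = 10^(7.59/10) = 5.741, G_3 = 10^(−6.00/10) = 0.2512
Friis cascade:
  F = 1.770 + (1.072 − 1)/0.5649 + (5.741 − 1)/107.6 = 1.941
NF = 10 log₁₀(1.941) = 2.88 dB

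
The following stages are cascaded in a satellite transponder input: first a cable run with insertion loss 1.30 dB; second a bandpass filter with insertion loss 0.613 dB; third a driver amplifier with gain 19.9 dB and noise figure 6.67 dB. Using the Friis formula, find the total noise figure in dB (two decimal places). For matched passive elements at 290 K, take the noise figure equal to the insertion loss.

Convert to linear (a loss of L dB is a gain of −L dB): F_i = 10^(NF_i/10), G_i = 10^(G_i,dB/10)
  Stage 1: F_1 = 10^(1.30/10) = 1.349, G_1 = 10^(−1.30/10) = 0.7413
  Stage 2: F_2 = 10^(0.613/10) = 1.152, G_2 = 10^(−0.613/10) = 0.8684
  Stage 3: F_3 = 10^(6.67/10) = 4.645, G_3 = 10^(19.9/10) = 97.72
Friis cascade:
  F = 1.349 + (1.152 − 1)/0.7413 + (4.645 − 1)/0.6437 = 7.216
NF = 10 log₁₀(7.216) = 8.58 dB

8.58 dB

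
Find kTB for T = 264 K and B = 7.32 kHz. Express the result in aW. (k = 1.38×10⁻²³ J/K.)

26.7 aW

P_n = kTB = 1.38×10⁻²³ × 264 × 7.32×10³ = 2.67×10⁻¹⁷ W = 26.7 aW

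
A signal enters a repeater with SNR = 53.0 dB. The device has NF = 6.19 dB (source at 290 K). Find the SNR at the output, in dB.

46.81 dB

By definition F = SNR_in/SNR_out, so in dB: SNR_out = SNR_in − NF
SNR_out = 53.0 − 6.19 = 46.81 dB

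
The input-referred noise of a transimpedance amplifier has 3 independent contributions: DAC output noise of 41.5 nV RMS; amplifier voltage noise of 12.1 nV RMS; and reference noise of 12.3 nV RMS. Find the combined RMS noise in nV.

Uncorrelated sources add in power (mean-square): V_tot = √(ΣV_i²)
V_tot = √[(4.15×10⁻⁸)² + (1.21×10⁻⁸)² + (1.23×10⁻⁸)²] = 4.49×10⁻⁸ V = 44.9 nV

44.9 nV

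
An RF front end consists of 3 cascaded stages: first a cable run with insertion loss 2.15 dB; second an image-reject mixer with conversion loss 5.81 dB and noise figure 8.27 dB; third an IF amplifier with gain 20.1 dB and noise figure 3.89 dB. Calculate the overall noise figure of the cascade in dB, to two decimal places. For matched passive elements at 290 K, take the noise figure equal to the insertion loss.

13.03 dB

Convert to linear (a loss of L dB is a gain of −L dB): F_i = 10^(NF_i/10), G_i = 10^(G_i,dB/10)
  Stage 1: F_1 = 10^(2.15/10) = 1.641, G_1 = 10^(−2.15/10) = 0.6095
  Stage 2: F_2 = 10^(8.27/10) = 6.714, G_2 = 10^(−5.81/10) = 0.2624
  Stage 3: F_3 = 10^(3.89/10) = 2.449, G_3 = 10^(20.1/10) = 102.3
Friis cascade:
  F = 1.641 + (6.714 − 1)/0.6095 + (2.449 − 1)/0.1600 = 20.07
NF = 10 log₁₀(20.07) = 13.03 dB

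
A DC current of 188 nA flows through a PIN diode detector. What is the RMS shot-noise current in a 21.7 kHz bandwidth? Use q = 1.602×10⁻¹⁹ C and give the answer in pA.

I_n = √(2qI·B)
2qI·B = 2 × 1.602×10⁻¹⁹ × 1.88×10⁻⁷ × 2.17×10⁴ = 1.31×10⁻²¹ A²
I_n = √(1.31×10⁻²¹) = 3.62×10⁻¹¹ A = 36.2 pA

36.2 pA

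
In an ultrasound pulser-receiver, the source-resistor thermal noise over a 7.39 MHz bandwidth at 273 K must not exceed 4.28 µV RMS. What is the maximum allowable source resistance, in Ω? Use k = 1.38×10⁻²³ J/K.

164 Ω

Johnson–Nyquist: V_n = √(4kTRB) ⇒ R = V_n² / (4kTB)
4kTB = 4 × 1.38×10⁻²³ × 273 × 7.39×10⁶ = 1.11×10⁻¹³
R = (4.28×10⁻⁶)² / 1.11×10⁻¹³ = 1.64×10² Ω = 164 Ω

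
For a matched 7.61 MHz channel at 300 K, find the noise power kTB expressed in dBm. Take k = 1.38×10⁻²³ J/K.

−105.0 dBm

P_n = kTB = 1.38×10⁻²³ × 300 × 7.61×10⁶ = 3.15×10⁻¹⁴ W
In dBm: 10 log₁₀(3.15×10⁻¹⁴ / 10⁻³) = −105.0 dBm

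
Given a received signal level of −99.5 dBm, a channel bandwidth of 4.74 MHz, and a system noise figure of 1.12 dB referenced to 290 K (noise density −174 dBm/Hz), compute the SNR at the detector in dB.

6.6 dB

Noise floor: N = −174 + 10 log₁₀(B) + NF
10 log₁₀(4.74×10⁶) = 66.76 dB
N = −174 + 66.76 + 1.12 = −106.12 dBm
SNR = P_sig − N = −99.5 − (−106.12) = 6.62 dB → 6.6 dB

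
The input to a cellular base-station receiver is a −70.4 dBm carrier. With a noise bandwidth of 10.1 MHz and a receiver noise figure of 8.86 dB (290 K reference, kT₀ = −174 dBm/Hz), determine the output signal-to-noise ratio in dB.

24.7 dB

Noise floor: N = −174 + 10 log₁₀(B) + NF
10 log₁₀(1.01×10⁷) = 70.04 dB
N = −174 + 70.04 + 8.86 = −95.10 dBm
SNR = P_sig − N = −70.4 − (−95.10) = 24.70 dB → 24.7 dB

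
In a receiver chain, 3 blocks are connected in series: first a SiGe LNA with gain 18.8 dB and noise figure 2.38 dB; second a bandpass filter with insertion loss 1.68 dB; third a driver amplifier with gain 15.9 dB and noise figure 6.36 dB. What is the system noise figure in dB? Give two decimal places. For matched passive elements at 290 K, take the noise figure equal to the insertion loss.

Convert to linear (a loss of L dB is a gain of −L dB): F_i = 10^(NF_i/10), G_i = 10^(G_i,dB/10)
  Stage 1: F_1 = 10^(2.38/10) = 1.730, G_1 = 10^(18.8/10) = 75.86
  Stage 2: F_2 = 10^(1.68/10) = 1.472, G_2 = 10^(−1.68/10) = 0.6792
  Stage 3: F_3 = 10^(6.36/10) = 4.325, G_3 = 10^(15.9/10) = 38.90
Friis cascade:
  F = 1.730 + (1.472 − 1)/75.86 + (4.325 − 1)/51.52 = 1.801
NF = 10 log₁₀(1.801) = 2.55 dB

2.55 dB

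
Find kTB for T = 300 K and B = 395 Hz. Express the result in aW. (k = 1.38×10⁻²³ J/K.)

P_n = kTB = 1.38×10⁻²³ × 300 × 3.95×10² = 1.64×10⁻¹⁸ W = 1.64 aW

1.64 aW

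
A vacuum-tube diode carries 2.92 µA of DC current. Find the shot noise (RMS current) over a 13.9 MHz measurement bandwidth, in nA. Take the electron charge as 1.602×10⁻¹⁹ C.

3.61 nA

I_n = √(2qI·B)
2qI·B = 2 × 1.602×10⁻¹⁹ × 2.92×10⁻⁶ × 1.39×10⁷ = 1.30×10⁻¹⁷ A²
I_n = √(1.30×10⁻¹⁷) = 3.61×10⁻⁹ A = 3.61 nA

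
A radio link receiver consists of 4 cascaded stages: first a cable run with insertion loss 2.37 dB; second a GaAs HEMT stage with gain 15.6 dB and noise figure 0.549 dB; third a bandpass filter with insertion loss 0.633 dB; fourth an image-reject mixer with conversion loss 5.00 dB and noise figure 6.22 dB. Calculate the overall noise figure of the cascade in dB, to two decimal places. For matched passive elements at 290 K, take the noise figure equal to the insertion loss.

3.31 dB

Convert to linear (a loss of L dB is a gain of −L dB): F_i = 10^(NF_i/10), G_i = 10^(G_i,dB/10)
  Stage 1: F_1 = 10^(2.37/10) = 1.726, G_1 = 10^(−2.37/10) = 0.5794
  Stage 2: F_2 = 10^(0.549/10) = 1.135, G_2 = 10^(15.6/10) = 36.31
  Stage 3: F_3 = 10^(0.633/10) = 1.157, G_3 = 10^(−0.633/10) = 0.8644
  Stage 4: F_4 = 10^(6.22/10) = 4.188, G_4 = 10^(−5.00/10) = 0.3162
Friis cascade:
  F = 1.726 + (1.135 − 1)/0.5794 + (1.157 − 1)/21.04 + (4.188 − 1)/18.18 = 2.141
NF = 10 log₁₀(2.141) = 3.31 dB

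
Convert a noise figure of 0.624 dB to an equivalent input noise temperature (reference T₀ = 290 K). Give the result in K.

44.8 K

F = 10^(0.624/10) = 1.15452
T_e = (F − 1)·T₀ = (1.15452 − 1) × 290 = 44.8 K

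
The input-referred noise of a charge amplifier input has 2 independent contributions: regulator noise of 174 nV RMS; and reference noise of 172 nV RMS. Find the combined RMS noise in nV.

Uncorrelated sources add in power (mean-square): V_tot = √(ΣV_i²)
V_tot = √[(1.74×10⁻⁷)² + (1.72×10⁻⁷)²] = 2.45×10⁻⁷ V = 245 nV

245 nV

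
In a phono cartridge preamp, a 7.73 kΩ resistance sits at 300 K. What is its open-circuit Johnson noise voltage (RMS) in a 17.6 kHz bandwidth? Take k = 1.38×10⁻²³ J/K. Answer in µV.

V_n = √(4kTRB)
4kTRB = 4 × 1.38×10⁻²³ × 300 × 7.73×10³ × 1.76×10⁴ = 2.25×10⁻¹² V²
V_n = √(2.25×10⁻¹²) = 1.50×10⁻⁶ V = 1.50 µV

1.50 µV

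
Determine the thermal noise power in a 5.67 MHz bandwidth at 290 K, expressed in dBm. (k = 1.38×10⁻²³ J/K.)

−106.4 dBm

P_n = kTB = 1.38×10⁻²³ × 290 × 5.67×10⁶ = 2.27×10⁻¹⁴ W
In dBm: 10 log₁₀(2.27×10⁻¹⁴ / 10⁻³) = −106.4 dBm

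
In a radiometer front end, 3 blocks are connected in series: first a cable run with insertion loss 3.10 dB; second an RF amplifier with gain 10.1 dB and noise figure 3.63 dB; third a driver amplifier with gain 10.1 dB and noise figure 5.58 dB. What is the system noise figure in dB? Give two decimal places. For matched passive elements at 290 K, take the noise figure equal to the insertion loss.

7.19 dB

Convert to linear (a loss of L dB is a gain of −L dB): F_i = 10^(NF_i/10), G_i = 10^(G_i,dB/10)
  Stage 1: F_1 = 10^(3.10/10) = 2.042, G_1 = 10^(−3.10/10) = 0.4898
  Stage 2: F_2 = 10^(3.63/10) = 2.307, G_2 = 10^(10.1/10) = 10.23
  Stage 3: F_3 = 10^(5.58/10) = 3.614, G_3 = 10^(10.1/10) = 10.23
Friis cascade:
  F = 2.042 + (2.307 − 1)/0.4898 + (3.614 − 1)/5.012 = 5.231
NF = 10 log₁₀(5.231) = 7.19 dB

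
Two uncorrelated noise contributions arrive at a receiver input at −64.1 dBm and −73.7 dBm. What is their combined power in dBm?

Convert to linear, add, convert back:
P₁ = 3.89×10⁻¹⁰ W, P₂ = 4.27×10⁻¹¹ W
P_tot = 4.32×10⁻¹⁰ W → 10 log₁₀(P_tot / 10⁻³) = −63.6 dBm

−63.6 dBm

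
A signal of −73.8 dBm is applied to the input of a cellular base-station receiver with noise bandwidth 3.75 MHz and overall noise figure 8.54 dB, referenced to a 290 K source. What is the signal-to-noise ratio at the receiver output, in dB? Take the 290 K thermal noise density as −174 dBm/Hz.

25.9 dB

Noise floor: N = −174 + 10 log₁₀(B) + NF
10 log₁₀(3.75×10⁶) = 65.74 dB
N = −174 + 65.74 + 8.54 = −99.72 dBm
SNR = P_sig − N = −73.8 − (−99.72) = 25.92 dB → 25.9 dB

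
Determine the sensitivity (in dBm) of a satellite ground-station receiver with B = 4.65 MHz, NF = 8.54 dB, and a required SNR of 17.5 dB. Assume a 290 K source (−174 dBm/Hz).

Sensitivity = −174 + 10 log₁₀(B) + NF + SNR_min
= −174 + 66.67 + 8.54 + 17.5
= −81.29 dBm → −81.3 dBm

−81.3 dBm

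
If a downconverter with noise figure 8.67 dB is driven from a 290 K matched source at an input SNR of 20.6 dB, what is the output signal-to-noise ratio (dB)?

11.93 dB

By definition F = SNR_in/SNR_out, so in dB: SNR_out = SNR_in − NF
SNR_out = 20.6 − 8.67 = 11.93 dB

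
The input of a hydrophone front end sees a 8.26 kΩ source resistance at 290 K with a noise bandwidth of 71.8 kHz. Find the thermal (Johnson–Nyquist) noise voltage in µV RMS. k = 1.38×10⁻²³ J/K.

V_n = √(4kTRB)
4kTRB = 4 × 1.38×10⁻²³ × 290 × 8.26×10³ × 7.18×10⁴ = 9.49×10⁻¹² V²
V_n = √(9.49×10⁻¹²) = 3.08×10⁻⁶ V = 3.08 µV

3.08 µV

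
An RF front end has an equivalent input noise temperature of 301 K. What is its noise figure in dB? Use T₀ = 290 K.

F = 1 + T_e/T₀ = 1 + 301/290 = 2.03793
NF = 10 log₁₀(2.03793) = 3.09 dB

3.09 dB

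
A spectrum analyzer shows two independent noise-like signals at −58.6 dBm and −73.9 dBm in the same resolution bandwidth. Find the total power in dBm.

Convert to linear, add, convert back:
P₁ = 1.38×10⁻⁹ W, P₂ = 4.07×10⁻¹¹ W
P_tot = 1.42×10⁻⁹ W → 10 log₁₀(P_tot / 10⁻³) = −58.5 dBm

−58.5 dBm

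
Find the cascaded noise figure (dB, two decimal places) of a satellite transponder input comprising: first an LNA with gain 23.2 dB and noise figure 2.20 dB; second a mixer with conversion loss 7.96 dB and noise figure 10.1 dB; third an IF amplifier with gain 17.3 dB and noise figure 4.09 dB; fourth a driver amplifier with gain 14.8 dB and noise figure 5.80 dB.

Convert to linear (a loss of L dB is a gain of −L dB): F_i = 10^(NF_i/10), G_i = 10^(G_i,dB/10)
  Stage 1: F_1 = 10^(2.20/10) = 1.660, G_1 = 10^(23.2/10) = 208.9
  Stage 2: F_2 = 10^(10.1/10) = 10.23, G_2 = 10^(−7.96/10) = 0.1600
  Stage 3: F_3 = 10^(4.09/10) = 2.564, G_3 = 10^(17.3/10) = 53.70
  Stage 4: F_4 = 10^(5.80/10) = 3.802, G_4 = 10^(14.8/10) = 30.20
Friis cascade:
  F = 1.660 + (10.23 − 1)/208.9 + (2.564 − 1)/33.42 + (3.802 − 1)/1795 = 1.752
NF = 10 log₁₀(1.752) = 2.44 dB

2.44 dB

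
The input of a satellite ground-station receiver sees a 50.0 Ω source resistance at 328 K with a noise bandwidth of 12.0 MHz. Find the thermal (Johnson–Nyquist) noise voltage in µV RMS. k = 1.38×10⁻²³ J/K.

3.30 µV

V_n = √(4kTRB)
4kTRB = 4 × 1.38×10⁻²³ × 328 × 5.00×10¹ × 1.20×10⁷ = 1.09×10⁻¹¹ V²
V_n = √(1.09×10⁻¹¹) = 3.30×10⁻⁶ V = 3.30 µV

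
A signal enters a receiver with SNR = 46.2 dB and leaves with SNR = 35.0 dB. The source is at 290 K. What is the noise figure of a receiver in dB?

11.2 dB

NF (dB) = SNR_in(dB) − SNR_out(dB) when the source is at T₀
NF = 46.2 − 35.0 = 11.2 dB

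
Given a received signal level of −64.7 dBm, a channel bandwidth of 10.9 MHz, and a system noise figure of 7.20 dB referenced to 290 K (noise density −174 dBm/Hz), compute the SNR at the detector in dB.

31.7 dB

Noise floor: N = −174 + 10 log₁₀(B) + NF
10 log₁₀(1.09×10⁷) = 70.37 dB
N = −174 + 70.37 + 7.20 = −96.43 dBm
SNR = P_sig − N = −64.7 − (−96.43) = 31.73 dB → 31.7 dB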